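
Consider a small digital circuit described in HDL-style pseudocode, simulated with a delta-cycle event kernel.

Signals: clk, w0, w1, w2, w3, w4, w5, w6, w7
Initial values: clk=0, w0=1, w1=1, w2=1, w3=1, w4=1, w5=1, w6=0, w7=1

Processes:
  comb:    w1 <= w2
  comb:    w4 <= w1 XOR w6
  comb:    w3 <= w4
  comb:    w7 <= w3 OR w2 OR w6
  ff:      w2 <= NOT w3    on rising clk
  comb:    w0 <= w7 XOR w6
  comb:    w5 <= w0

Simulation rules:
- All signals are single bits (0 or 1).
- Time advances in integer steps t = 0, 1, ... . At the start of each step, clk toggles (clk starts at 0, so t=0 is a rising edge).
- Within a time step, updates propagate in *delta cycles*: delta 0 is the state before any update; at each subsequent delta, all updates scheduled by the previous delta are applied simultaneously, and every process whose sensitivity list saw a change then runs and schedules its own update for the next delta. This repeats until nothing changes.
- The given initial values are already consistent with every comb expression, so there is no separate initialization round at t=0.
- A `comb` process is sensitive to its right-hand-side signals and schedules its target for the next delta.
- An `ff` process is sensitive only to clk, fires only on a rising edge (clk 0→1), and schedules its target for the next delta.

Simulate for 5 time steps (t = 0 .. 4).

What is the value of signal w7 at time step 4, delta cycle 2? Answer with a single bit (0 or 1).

1

[bits: w5,w7,clk,w3,w0,w2,w6,w4,w1]
t=0: Δ0=110111011 Δ1=111111011 Δ2=111110011 Δ3=111110010 Δ4=111110000 Δ5=111010000 Δ6=101010000 Δ7=101000000 Δ8=001000000 | 8Δ
t=1: Δ0=001000000 Δ1=000000000 | 1Δ
t=2: Δ0=000000000 Δ1=001000000 Δ2=001001000 Δ3=011001001 Δ4=011011011 Δ5=111111011 | 5Δ
t=3: Δ0=111111011 Δ1=110111011 | 1Δ
t=4: Δ0=110111011 Δ1=111111011 Δ2=111110011 Δ3=111110010 Δ4=111110000 Δ5=111010000 Δ6=101010000 Δ7=101000000 Δ8=001000000 | 8Δ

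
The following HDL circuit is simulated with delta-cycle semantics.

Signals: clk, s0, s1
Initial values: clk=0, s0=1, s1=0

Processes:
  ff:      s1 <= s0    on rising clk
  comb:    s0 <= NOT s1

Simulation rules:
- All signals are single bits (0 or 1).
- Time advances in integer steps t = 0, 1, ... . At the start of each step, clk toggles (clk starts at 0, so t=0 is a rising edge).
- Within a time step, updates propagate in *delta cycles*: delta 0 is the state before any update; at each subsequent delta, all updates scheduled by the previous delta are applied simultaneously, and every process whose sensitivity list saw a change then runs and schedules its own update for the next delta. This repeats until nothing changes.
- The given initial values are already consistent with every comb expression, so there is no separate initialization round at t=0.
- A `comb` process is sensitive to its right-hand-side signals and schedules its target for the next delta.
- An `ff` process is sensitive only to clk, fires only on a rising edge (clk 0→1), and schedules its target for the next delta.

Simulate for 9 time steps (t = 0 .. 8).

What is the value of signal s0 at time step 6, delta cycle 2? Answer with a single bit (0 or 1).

t=0 Δ0: s0=1 s1=0 clk=0
  Δ1: clk:0→1
  Δ2: s1:0→1
  Δ3: s0:1→0
  (3Δ to stable)
t=1 Δ0: s0=0 s1=1 clk=1
  Δ1: clk:1→0
  (1Δ to stable)
t=2 Δ0: s0=0 s1=1 clk=0
  Δ1: clk:0→1
  Δ2: s1:1→0
  Δ3: s0:0→1
  (3Δ to stable)
t=3 Δ0: s0=1 s1=0 clk=1
  Δ1: clk:1→0
  (1Δ to stable)
t=4 Δ0: s0=1 s1=0 clk=0
  Δ1: clk:0→1
  Δ2: s1:0→1
  Δ3: s0:1→0
  (3Δ to stable)
t=5 Δ0: s0=0 s1=1 clk=1
  Δ1: clk:1→0
  (1Δ to stable)
t=6 Δ0: s0=0 s1=1 clk=0
  Δ1: clk:0→1
  Δ2: s1:1→0
  Δ3: s0:0→1
  (3Δ to stable)
t=7 Δ0: s0=1 s1=0 clk=1
  Δ1: clk:1→0
  (1Δ to stable)
t=8 Δ0: s0=1 s1=0 clk=0
  Δ1: clk:0→1
  Δ2: s1:0→1
  Δ3: s0:1→0
  (3Δ to stable)

0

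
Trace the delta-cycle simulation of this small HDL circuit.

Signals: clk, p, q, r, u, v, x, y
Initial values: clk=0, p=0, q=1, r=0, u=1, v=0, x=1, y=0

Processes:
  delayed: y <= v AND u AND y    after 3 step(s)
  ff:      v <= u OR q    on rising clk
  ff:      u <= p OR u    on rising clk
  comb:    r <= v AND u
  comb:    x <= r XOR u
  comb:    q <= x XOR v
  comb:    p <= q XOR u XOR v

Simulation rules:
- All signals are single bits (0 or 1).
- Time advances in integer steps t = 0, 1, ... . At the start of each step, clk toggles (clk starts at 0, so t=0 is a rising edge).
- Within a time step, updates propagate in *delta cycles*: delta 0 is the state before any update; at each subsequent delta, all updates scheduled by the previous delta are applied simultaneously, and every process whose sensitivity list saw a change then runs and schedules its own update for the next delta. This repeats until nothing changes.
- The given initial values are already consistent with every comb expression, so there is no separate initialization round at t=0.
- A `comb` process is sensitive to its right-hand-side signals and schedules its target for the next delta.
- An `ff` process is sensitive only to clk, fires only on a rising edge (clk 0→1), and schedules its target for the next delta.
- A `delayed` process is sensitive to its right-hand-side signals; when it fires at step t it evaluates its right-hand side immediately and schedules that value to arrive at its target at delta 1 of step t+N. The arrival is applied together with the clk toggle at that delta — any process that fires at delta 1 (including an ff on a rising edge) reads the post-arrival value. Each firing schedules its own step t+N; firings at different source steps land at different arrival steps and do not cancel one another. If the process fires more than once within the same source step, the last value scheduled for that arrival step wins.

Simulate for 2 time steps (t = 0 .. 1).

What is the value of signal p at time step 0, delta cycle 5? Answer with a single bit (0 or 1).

0

t0.Δ0 clk=0 v=0 r=0 u=1 y=0 p=0 q=1 x=1
t0.Δ1 clk=1 v=0 r=0 u=1 y=0 p=0 q=1 x=1
t0.Δ2 clk=1 v=1 r=0 u=1 y=0 p=0 q=1 x=1
t0.Δ3 clk=1 v=1 r=1 u=1 y=0 p=1 q=0 x=1
t0.Δ4 clk=1 v=1 r=1 u=1 y=0 p=0 q=0 x=0
t0.Δ5 clk=1 v=1 r=1 u=1 y=0 p=0 q=1 x=0
t0.Δ6 clk=1 v=1 r=1 u=1 y=0 p=1 q=1 x=0
t1.Δ0 clk=1 v=1 r=1 u=1 y=0 p=1 q=1 x=0
t1.Δ1 clk=0 v=1 r=1 u=1 y=0 p=1 q=1 x=0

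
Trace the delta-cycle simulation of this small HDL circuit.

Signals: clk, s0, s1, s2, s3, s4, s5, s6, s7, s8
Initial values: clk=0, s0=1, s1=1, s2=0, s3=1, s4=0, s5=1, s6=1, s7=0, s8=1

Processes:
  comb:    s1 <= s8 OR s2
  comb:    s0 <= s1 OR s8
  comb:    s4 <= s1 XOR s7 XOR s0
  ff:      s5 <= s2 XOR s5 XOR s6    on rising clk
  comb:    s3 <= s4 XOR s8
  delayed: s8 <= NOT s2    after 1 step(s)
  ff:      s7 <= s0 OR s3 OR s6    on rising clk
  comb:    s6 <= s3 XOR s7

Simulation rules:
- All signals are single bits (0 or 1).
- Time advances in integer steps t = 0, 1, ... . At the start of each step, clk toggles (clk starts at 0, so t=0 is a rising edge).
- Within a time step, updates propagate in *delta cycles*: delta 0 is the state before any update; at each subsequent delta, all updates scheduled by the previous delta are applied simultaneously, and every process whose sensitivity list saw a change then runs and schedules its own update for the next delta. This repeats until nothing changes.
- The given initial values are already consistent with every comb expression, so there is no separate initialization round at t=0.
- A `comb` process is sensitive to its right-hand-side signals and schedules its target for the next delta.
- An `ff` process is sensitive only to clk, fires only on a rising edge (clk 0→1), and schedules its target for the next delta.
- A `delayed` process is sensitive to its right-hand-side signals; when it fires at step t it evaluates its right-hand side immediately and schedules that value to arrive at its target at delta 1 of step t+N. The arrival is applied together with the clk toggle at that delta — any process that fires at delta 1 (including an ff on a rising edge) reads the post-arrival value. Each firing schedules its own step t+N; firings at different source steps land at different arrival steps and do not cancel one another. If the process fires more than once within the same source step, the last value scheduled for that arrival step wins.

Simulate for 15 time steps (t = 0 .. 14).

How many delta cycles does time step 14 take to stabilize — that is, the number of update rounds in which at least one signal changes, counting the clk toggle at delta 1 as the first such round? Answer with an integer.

t=0 Δ0: s1=1 s8=1 s3=1 s5=1 clk=0 s6=1 s0=1 s7=0 s4=0 s2=0
  Δ1: clk:0→1
  Δ2: s5:1→0, s7:0→1
  Δ3: s6:1→0, s4:0→1
  Δ4: s3:1→0
  Δ5: s6:0→1
  (5Δ to stable)
t=1 Δ0: s1=1 s8=1 s3=0 s5=0 clk=1 s6=1 s0=1 s7=1 s4=1 s2=0
  Δ1: clk:1→0
  (1Δ to stable)
t=2 Δ0: s1=1 s8=1 s3=0 s5=0 clk=0 s6=1 s0=1 s7=1 s4=1 s2=0
  Δ1: clk:0→1
  Δ2: s5:0→1
  (2Δ to stable)
t=3 Δ0: s1=1 s8=1 s3=0 s5=1 clk=1 s6=1 s0=1 s7=1 s4=1 s2=0
  Δ1: clk:1→0
  (1Δ to stable)
t=4 Δ0: s1=1 s8=1 s3=0 s5=1 clk=0 s6=1 s0=1 s7=1 s4=1 s2=0
  Δ1: clk:0→1
  Δ2: s5:1→0
  (2Δ to stable)
t=5 Δ0: s1=1 s8=1 s3=0 s5=0 clk=1 s6=1 s0=1 s7=1 s4=1 s2=0
  Δ1: clk:1→0
  (1Δ to stable)
t=6 Δ0: s1=1 s8=1 s3=0 s5=0 clk=0 s6=1 s0=1 s7=1 s4=1 s2=0
  Δ1: clk:0→1
  Δ2: s5:0→1
  (2Δ to stable)
t=7 Δ0: s1=1 s8=1 s3=0 s5=1 clk=1 s6=1 s0=1 s7=1 s4=1 s2=0
  Δ1: clk:1→0
  (1Δ to stable)
t=8 Δ0: s1=1 s8=1 s3=0 s5=1 clk=0 s6=1 s0=1 s7=1 s4=1 s2=0
  Δ1: clk:0→1
  Δ2: s5:1→0
  (2Δ to stable)
t=9 Δ0: s1=1 s8=1 s3=0 s5=0 clk=1 s6=1 s0=1 s7=1 s4=1 s2=0
  Δ1: clk:1→0
  (1Δ to stable)
t=10 Δ0: s1=1 s8=1 s3=0 s5=0 clk=0 s6=1 s0=1 s7=1 s4=1 s2=0
  Δ1: clk:0→1
  Δ2: s5:0→1
  (2Δ to stable)
t=11 Δ0: s1=1 s8=1 s3=0 s5=1 clk=1 s6=1 s0=1 s7=1 s4=1 s2=0
  Δ1: clk:1→0
  (1Δ to stable)
t=12 Δ0: s1=1 s8=1 s3=0 s5=1 clk=0 s6=1 s0=1 s7=1 s4=1 s2=0
  Δ1: clk:0→1
  Δ2: s5:1→0
  (2Δ to stable)
t=13 Δ0: s1=1 s8=1 s3=0 s5=0 clk=1 s6=1 s0=1 s7=1 s4=1 s2=0
  Δ1: clk:1→0
  (1Δ to stable)
t=14 Δ0: s1=1 s8=1 s3=0 s5=0 clk=0 s6=1 s0=1 s7=1 s4=1 s2=0
  Δ1: clk:0→1
  Δ2: s5:0→1
  (2Δ to stable)

2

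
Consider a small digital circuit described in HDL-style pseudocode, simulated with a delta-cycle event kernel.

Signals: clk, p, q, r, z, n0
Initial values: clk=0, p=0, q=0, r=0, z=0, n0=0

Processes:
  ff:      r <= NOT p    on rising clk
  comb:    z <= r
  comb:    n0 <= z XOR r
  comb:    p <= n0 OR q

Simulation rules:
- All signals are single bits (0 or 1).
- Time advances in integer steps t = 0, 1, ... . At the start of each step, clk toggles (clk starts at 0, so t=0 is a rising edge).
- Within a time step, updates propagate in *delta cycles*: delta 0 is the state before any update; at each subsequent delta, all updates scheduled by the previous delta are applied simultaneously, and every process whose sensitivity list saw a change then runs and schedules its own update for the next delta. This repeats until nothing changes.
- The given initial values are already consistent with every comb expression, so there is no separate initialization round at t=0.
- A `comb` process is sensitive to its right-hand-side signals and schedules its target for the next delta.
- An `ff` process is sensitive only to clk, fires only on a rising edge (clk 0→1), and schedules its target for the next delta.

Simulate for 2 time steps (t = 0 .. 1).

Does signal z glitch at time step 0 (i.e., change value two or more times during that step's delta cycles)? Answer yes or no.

no

[bits: n0,p,clk,r,z,q]
t=0: Δ0=000000 Δ1=001000 Δ2=001100 Δ3=101110 Δ4=011110 Δ5=001110 | 5Δ
t=1: Δ0=001110 Δ1=000110 | 1Δ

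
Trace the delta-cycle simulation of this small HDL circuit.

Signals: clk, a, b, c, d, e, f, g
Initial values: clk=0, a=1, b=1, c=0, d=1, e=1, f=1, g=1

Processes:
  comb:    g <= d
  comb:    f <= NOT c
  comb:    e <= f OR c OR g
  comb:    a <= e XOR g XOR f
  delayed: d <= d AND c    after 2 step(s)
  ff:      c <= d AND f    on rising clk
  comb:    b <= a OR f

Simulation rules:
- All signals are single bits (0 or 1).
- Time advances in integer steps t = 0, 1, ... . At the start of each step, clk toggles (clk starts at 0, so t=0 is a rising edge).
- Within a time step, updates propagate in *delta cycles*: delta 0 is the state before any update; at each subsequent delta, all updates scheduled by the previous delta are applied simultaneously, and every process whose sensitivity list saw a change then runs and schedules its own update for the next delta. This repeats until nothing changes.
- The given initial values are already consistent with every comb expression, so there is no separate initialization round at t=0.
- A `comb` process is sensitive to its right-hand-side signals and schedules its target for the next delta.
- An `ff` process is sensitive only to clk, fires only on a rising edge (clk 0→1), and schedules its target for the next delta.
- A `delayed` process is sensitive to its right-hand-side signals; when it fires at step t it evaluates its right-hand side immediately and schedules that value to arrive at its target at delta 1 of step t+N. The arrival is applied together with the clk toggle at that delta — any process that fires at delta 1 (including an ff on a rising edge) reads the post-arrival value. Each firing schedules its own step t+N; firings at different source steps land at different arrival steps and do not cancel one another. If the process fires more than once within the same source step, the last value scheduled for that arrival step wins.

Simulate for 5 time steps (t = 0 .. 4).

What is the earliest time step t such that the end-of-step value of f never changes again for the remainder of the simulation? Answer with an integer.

t=0 Δ0: e=1 a=1 d=1 clk=0 b=1 g=1 f=1 c=0
  Δ1: clk:0→1
  Δ2: c:0→1
  Δ3: f:1→0
  Δ4: a:1→0
  Δ5: b:1→0
  (5Δ to stable)
t=1 Δ0: e=1 a=0 d=1 clk=1 b=0 g=1 f=0 c=1
  Δ1: clk:1→0
  (1Δ to stable)
t=2 Δ0: e=1 a=0 d=1 clk=0 b=0 g=1 f=0 c=1
  Δ1: clk:0→1
  Δ2: c:1→0
  Δ3: f:0→1
  Δ4: a:0→1, b:0→1
  (4Δ to stable)
t=3 Δ0: e=1 a=1 d=1 clk=1 b=1 g=1 f=1 c=0
  Δ1: clk:1→0
  (1Δ to stable)
t=4 Δ0: e=1 a=1 d=1 clk=0 b=1 g=1 f=1 c=0
  Δ1: d:1→0, clk:0→1
  Δ2: g:1→0
  Δ3: a:1→0
  (3Δ to stable)

2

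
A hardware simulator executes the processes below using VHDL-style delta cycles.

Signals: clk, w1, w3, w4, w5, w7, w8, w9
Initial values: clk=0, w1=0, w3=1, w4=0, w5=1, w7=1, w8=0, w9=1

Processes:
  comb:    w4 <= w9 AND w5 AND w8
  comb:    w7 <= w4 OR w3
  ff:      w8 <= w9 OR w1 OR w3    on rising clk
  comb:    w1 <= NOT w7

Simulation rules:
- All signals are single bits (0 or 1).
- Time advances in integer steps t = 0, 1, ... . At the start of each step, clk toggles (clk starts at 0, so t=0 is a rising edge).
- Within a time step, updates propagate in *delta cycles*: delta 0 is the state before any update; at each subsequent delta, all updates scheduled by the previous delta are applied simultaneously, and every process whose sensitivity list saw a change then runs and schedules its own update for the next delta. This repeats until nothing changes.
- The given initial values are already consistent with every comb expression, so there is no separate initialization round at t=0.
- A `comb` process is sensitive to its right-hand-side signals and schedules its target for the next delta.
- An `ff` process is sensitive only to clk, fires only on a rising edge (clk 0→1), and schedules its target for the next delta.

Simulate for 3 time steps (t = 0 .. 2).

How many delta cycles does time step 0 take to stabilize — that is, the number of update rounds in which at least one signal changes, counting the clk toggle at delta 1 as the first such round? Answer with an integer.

3

t0.Δ0 w3=1 w8=0 w9=1 w5=1 w4=0 w1=0 clk=0 w7=1
t0.Δ1 w3=1 w8=0 w9=1 w5=1 w4=0 w1=0 clk=1 w7=1
t0.Δ2 w3=1 w8=1 w9=1 w5=1 w4=0 w1=0 clk=1 w7=1
t0.Δ3 w3=1 w8=1 w9=1 w5=1 w4=1 w1=0 clk=1 w7=1
t1.Δ0 w3=1 w8=1 w9=1 w5=1 w4=1 w1=0 clk=1 w7=1
t1.Δ1 w3=1 w8=1 w9=1 w5=1 w4=1 w1=0 clk=0 w7=1
t2.Δ0 w3=1 w8=1 w9=1 w5=1 w4=1 w1=0 clk=0 w7=1
t2.Δ1 w3=1 w8=1 w9=1 w5=1 w4=1 w1=0 clk=1 w7=1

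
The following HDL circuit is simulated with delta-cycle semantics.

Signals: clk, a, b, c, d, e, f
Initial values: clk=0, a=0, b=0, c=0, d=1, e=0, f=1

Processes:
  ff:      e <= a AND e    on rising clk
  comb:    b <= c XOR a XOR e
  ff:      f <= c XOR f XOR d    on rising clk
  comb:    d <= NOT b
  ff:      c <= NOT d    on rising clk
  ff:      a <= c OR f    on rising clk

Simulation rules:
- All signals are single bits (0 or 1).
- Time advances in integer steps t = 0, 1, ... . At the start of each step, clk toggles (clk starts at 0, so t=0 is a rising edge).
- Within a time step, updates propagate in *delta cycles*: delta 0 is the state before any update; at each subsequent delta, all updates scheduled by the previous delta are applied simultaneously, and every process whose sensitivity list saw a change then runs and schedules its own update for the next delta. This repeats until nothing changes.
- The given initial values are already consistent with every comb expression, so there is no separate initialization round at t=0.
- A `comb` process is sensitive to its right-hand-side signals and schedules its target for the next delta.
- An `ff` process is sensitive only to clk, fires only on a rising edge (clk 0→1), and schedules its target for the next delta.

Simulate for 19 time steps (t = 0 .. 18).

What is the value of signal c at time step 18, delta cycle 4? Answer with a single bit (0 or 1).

t0.Δ0 a=0 b=0 clk=0 e=0 d=1 f=1 c=0
t0.Δ1 a=0 b=0 clk=1 e=0 d=1 f=1 c=0
t0.Δ2 a=1 b=0 clk=1 e=0 d=1 f=0 c=0
t0.Δ3 a=1 b=1 clk=1 e=0 d=1 f=0 c=0
t0.Δ4 a=1 b=1 clk=1 e=0 d=0 f=0 c=0
t1.Δ0 a=1 b=1 clk=1 e=0 d=0 f=0 c=0
t1.Δ1 a=1 b=1 clk=0 e=0 d=0 f=0 c=0
t2.Δ0 a=1 b=1 clk=0 e=0 d=0 f=0 c=0
t2.Δ1 a=1 b=1 clk=1 e=0 d=0 f=0 c=0
t2.Δ2 a=0 b=1 clk=1 e=0 d=0 f=0 c=1
t3.Δ0 a=0 b=1 clk=1 e=0 d=0 f=0 c=1
t3.Δ1 a=0 b=1 clk=0 e=0 d=0 f=0 c=1
t4.Δ0 a=0 b=1 clk=0 e=0 d=0 f=0 c=1
t4.Δ1 a=0 b=1 clk=1 e=0 d=0 f=0 c=1
t4.Δ2 a=1 b=1 clk=1 e=0 d=0 f=1 c=1
t4.Δ3 a=1 b=0 clk=1 e=0 d=0 f=1 c=1
t4.Δ4 a=1 b=0 clk=1 e=0 d=1 f=1 c=1
t5.Δ0 a=1 b=0 clk=1 e=0 d=1 f=1 c=1
t5.Δ1 a=1 b=0 clk=0 e=0 d=1 f=1 c=1
t6.Δ0 a=1 b=0 clk=0 e=0 d=1 f=1 c=1
t6.Δ1 a=1 b=0 clk=1 e=0 d=1 f=1 c=1
t6.Δ2 a=1 b=0 clk=1 e=0 d=1 f=1 c=0
t6.Δ3 a=1 b=1 clk=1 e=0 d=1 f=1 c=0
t6.Δ4 a=1 b=1 clk=1 e=0 d=0 f=1 c=0
t7.Δ0 a=1 b=1 clk=1 e=0 d=0 f=1 c=0
t7.Δ1 a=1 b=1 clk=0 e=0 d=0 f=1 c=0
t8.Δ0 a=1 b=1 clk=0 e=0 d=0 f=1 c=0
t8.Δ1 a=1 b=1 clk=1 e=0 d=0 f=1 c=0
t8.Δ2 a=1 b=1 clk=1 e=0 d=0 f=1 c=1
t8.Δ3 a=1 b=0 clk=1 e=0 d=0 f=1 c=1
t8.Δ4 a=1 b=0 clk=1 e=0 d=1 f=1 c=1
t9.Δ0 a=1 b=0 clk=1 e=0 d=1 f=1 c=1
t9.Δ1 a=1 b=0 clk=0 e=0 d=1 f=1 c=1
t10.Δ0 a=1 b=0 clk=0 e=0 d=1 f=1 c=1
t10.Δ1 a=1 b=0 clk=1 e=0 d=1 f=1 c=1
t10.Δ2 a=1 b=0 clk=1 e=0 d=1 f=1 c=0
t10.Δ3 a=1 b=1 clk=1 e=0 d=1 f=1 c=0
t10.Δ4 a=1 b=1 clk=1 e=0 d=0 f=1 c=0
t11.Δ0 a=1 b=1 clk=1 e=0 d=0 f=1 c=0
t11.Δ1 a=1 b=1 clk=0 e=0 d=0 f=1 c=0
t12.Δ0 a=1 b=1 clk=0 e=0 d=0 f=1 c=0
t12.Δ1 a=1 b=1 clk=1 e=0 d=0 f=1 c=0
t12.Δ2 a=1 b=1 clk=1 e=0 d=0 f=1 c=1
t12.Δ3 a=1 b=0 clk=1 e=0 d=0 f=1 c=1
t12.Δ4 a=1 b=0 clk=1 e=0 d=1 f=1 c=1
t13.Δ0 a=1 b=0 clk=1 e=0 d=1 f=1 c=1
t13.Δ1 a=1 b=0 clk=0 e=0 d=1 f=1 c=1
t14.Δ0 a=1 b=0 clk=0 e=0 d=1 f=1 c=1
t14.Δ1 a=1 b=0 clk=1 e=0 d=1 f=1 c=1
t14.Δ2 a=1 b=0 clk=1 e=0 d=1 f=1 c=0
t14.Δ3 a=1 b=1 clk=1 e=0 d=1 f=1 c=0
t14.Δ4 a=1 b=1 clk=1 e=0 d=0 f=1 c=0
t15.Δ0 a=1 b=1 clk=1 e=0 d=0 f=1 c=0
t15.Δ1 a=1 b=1 clk=0 e=0 d=0 f=1 c=0
t16.Δ0 a=1 b=1 clk=0 e=0 d=0 f=1 c=0
t16.Δ1 a=1 b=1 clk=1 e=0 d=0 f=1 c=0
t16.Δ2 a=1 b=1 clk=1 e=0 d=0 f=1 c=1
t16.Δ3 a=1 b=0 clk=1 e=0 d=0 f=1 c=1
t16.Δ4 a=1 b=0 clk=1 e=0 d=1 f=1 c=1
t17.Δ0 a=1 b=0 clk=1 e=0 d=1 f=1 c=1
t17.Δ1 a=1 b=0 clk=0 e=0 d=1 f=1 c=1
t18.Δ0 a=1 b=0 clk=0 e=0 d=1 f=1 c=1
t18.Δ1 a=1 b=0 clk=1 e=0 d=1 f=1 c=1
t18.Δ2 a=1 b=0 clk=1 e=0 d=1 f=1 c=0
t18.Δ3 a=1 b=1 clk=1 e=0 d=1 f=1 c=0
t18.Δ4 a=1 b=1 clk=1 e=0 d=0 f=1 c=0

0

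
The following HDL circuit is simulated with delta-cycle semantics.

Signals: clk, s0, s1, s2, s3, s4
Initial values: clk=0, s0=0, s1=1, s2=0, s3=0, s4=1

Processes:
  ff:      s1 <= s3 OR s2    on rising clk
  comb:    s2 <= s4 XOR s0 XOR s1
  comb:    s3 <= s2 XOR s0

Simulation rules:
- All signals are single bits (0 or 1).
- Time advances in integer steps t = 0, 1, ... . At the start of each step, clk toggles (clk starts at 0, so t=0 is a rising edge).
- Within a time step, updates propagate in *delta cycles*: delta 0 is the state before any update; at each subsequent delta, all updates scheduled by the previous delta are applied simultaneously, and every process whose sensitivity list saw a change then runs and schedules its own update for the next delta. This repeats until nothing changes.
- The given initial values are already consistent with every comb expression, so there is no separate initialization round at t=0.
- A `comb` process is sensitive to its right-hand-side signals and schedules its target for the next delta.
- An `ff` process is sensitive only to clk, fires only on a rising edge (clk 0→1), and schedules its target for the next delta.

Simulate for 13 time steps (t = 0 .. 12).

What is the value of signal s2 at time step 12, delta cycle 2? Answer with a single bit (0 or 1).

0

t0.Δ0 s3=0 s0=0 clk=0 s4=1 s2=0 s1=1
t0.Δ1 s3=0 s0=0 clk=1 s4=1 s2=0 s1=1
t0.Δ2 s3=0 s0=0 clk=1 s4=1 s2=0 s1=0
t0.Δ3 s3=0 s0=0 clk=1 s4=1 s2=1 s1=0
t0.Δ4 s3=1 s0=0 clk=1 s4=1 s2=1 s1=0
t1.Δ0 s3=1 s0=0 clk=1 s4=1 s2=1 s1=0
t1.Δ1 s3=1 s0=0 clk=0 s4=1 s2=1 s1=0
t2.Δ0 s3=1 s0=0 clk=0 s4=1 s2=1 s1=0
t2.Δ1 s3=1 s0=0 clk=1 s4=1 s2=1 s1=0
t2.Δ2 s3=1 s0=0 clk=1 s4=1 s2=1 s1=1
t2.Δ3 s3=1 s0=0 clk=1 s4=1 s2=0 s1=1
t2.Δ4 s3=0 s0=0 clk=1 s4=1 s2=0 s1=1
t3.Δ0 s3=0 s0=0 clk=1 s4=1 s2=0 s1=1
t3.Δ1 s3=0 s0=0 clk=0 s4=1 s2=0 s1=1
t4.Δ0 s3=0 s0=0 clk=0 s4=1 s2=0 s1=1
t4.Δ1 s3=0 s0=0 clk=1 s4=1 s2=0 s1=1
t4.Δ2 s3=0 s0=0 clk=1 s4=1 s2=0 s1=0
t4.Δ3 s3=0 s0=0 clk=1 s4=1 s2=1 s1=0
t4.Δ4 s3=1 s0=0 clk=1 s4=1 s2=1 s1=0
t5.Δ0 s3=1 s0=0 clk=1 s4=1 s2=1 s1=0
t5.Δ1 s3=1 s0=0 clk=0 s4=1 s2=1 s1=0
t6.Δ0 s3=1 s0=0 clk=0 s4=1 s2=1 s1=0
t6.Δ1 s3=1 s0=0 clk=1 s4=1 s2=1 s1=0
t6.Δ2 s3=1 s0=0 clk=1 s4=1 s2=1 s1=1
t6.Δ3 s3=1 s0=0 clk=1 s4=1 s2=0 s1=1
t6.Δ4 s3=0 s0=0 clk=1 s4=1 s2=0 s1=1
t7.Δ0 s3=0 s0=0 clk=1 s4=1 s2=0 s1=1
t7.Δ1 s3=0 s0=0 clk=0 s4=1 s2=0 s1=1
t8.Δ0 s3=0 s0=0 clk=0 s4=1 s2=0 s1=1
t8.Δ1 s3=0 s0=0 clk=1 s4=1 s2=0 s1=1
t8.Δ2 s3=0 s0=0 clk=1 s4=1 s2=0 s1=0
t8.Δ3 s3=0 s0=0 clk=1 s4=1 s2=1 s1=0
t8.Δ4 s3=1 s0=0 clk=1 s4=1 s2=1 s1=0
t9.Δ0 s3=1 s0=0 clk=1 s4=1 s2=1 s1=0
t9.Δ1 s3=1 s0=0 clk=0 s4=1 s2=1 s1=0
t10.Δ0 s3=1 s0=0 clk=0 s4=1 s2=1 s1=0
t10.Δ1 s3=1 s0=0 clk=1 s4=1 s2=1 s1=0
t10.Δ2 s3=1 s0=0 clk=1 s4=1 s2=1 s1=1
t10.Δ3 s3=1 s0=0 clk=1 s4=1 s2=0 s1=1
t10.Δ4 s3=0 s0=0 clk=1 s4=1 s2=0 s1=1
t11.Δ0 s3=0 s0=0 clk=1 s4=1 s2=0 s1=1
t11.Δ1 s3=0 s0=0 clk=0 s4=1 s2=0 s1=1
t12.Δ0 s3=0 s0=0 clk=0 s4=1 s2=0 s1=1
t12.Δ1 s3=0 s0=0 clk=1 s4=1 s2=0 s1=1
t12.Δ2 s3=0 s0=0 clk=1 s4=1 s2=0 s1=0
t12.Δ3 s3=0 s0=0 clk=1 s4=1 s2=1 s1=0
t12.Δ4 s3=1 s0=0 clk=1 s4=1 s2=1 s1=0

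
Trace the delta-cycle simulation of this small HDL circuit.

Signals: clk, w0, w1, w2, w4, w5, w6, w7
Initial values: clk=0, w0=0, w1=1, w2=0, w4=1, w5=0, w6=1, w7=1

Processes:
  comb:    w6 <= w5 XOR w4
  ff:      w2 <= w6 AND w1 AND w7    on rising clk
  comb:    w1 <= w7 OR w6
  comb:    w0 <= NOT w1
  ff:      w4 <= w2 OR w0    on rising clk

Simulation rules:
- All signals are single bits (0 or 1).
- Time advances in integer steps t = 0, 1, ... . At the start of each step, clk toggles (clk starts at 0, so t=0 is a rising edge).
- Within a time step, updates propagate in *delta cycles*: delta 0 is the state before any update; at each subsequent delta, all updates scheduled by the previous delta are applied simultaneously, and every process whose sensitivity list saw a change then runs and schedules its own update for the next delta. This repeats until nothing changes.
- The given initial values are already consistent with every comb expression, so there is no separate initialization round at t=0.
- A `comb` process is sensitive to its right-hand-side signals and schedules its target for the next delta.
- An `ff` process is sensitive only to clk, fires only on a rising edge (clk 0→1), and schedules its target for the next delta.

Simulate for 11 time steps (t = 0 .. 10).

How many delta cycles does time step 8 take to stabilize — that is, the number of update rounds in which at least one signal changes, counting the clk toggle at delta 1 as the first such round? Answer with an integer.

t0.Δ0 clk=0 w0=0 w1=1 w6=1 w2=0 w4=1 w5=0 w7=1
t0.Δ1 clk=1 w0=0 w1=1 w6=1 w2=0 w4=1 w5=0 w7=1
t0.Δ2 clk=1 w0=0 w1=1 w6=1 w2=1 w4=0 w5=0 w7=1
t0.Δ3 clk=1 w0=0 w1=1 w6=0 w2=1 w4=0 w5=0 w7=1
t1.Δ0 clk=1 w0=0 w1=1 w6=0 w2=1 w4=0 w5=0 w7=1
t1.Δ1 clk=0 w0=0 w1=1 w6=0 w2=1 w4=0 w5=0 w7=1
t2.Δ0 clk=0 w0=0 w1=1 w6=0 w2=1 w4=0 w5=0 w7=1
t2.Δ1 clk=1 w0=0 w1=1 w6=0 w2=1 w4=0 w5=0 w7=1
t2.Δ2 clk=1 w0=0 w1=1 w6=0 w2=0 w4=1 w5=0 w7=1
t2.Δ3 clk=1 w0=0 w1=1 w6=1 w2=0 w4=1 w5=0 w7=1
t3.Δ0 clk=1 w0=0 w1=1 w6=1 w2=0 w4=1 w5=0 w7=1
t3.Δ1 clk=0 w0=0 w1=1 w6=1 w2=0 w4=1 w5=0 w7=1
t4.Δ0 clk=0 w0=0 w1=1 w6=1 w2=0 w4=1 w5=0 w7=1
t4.Δ1 clk=1 w0=0 w1=1 w6=1 w2=0 w4=1 w5=0 w7=1
t4.Δ2 clk=1 w0=0 w1=1 w6=1 w2=1 w4=0 w5=0 w7=1
t4.Δ3 clk=1 w0=0 w1=1 w6=0 w2=1 w4=0 w5=0 w7=1
t5.Δ0 clk=1 w0=0 w1=1 w6=0 w2=1 w4=0 w5=0 w7=1
t5.Δ1 clk=0 w0=0 w1=1 w6=0 w2=1 w4=0 w5=0 w7=1
t6.Δ0 clk=0 w0=0 w1=1 w6=0 w2=1 w4=0 w5=0 w7=1
t6.Δ1 clk=1 w0=0 w1=1 w6=0 w2=1 w4=0 w5=0 w7=1
t6.Δ2 clk=1 w0=0 w1=1 w6=0 w2=0 w4=1 w5=0 w7=1
t6.Δ3 clk=1 w0=0 w1=1 w6=1 w2=0 w4=1 w5=0 w7=1
t7.Δ0 clk=1 w0=0 w1=1 w6=1 w2=0 w4=1 w5=0 w7=1
t7.Δ1 clk=0 w0=0 w1=1 w6=1 w2=0 w4=1 w5=0 w7=1
t8.Δ0 clk=0 w0=0 w1=1 w6=1 w2=0 w4=1 w5=0 w7=1
t8.Δ1 clk=1 w0=0 w1=1 w6=1 w2=0 w4=1 w5=0 w7=1
t8.Δ2 clk=1 w0=0 w1=1 w6=1 w2=1 w4=0 w5=0 w7=1
t8.Δ3 clk=1 w0=0 w1=1 w6=0 w2=1 w4=0 w5=0 w7=1
t9.Δ0 clk=1 w0=0 w1=1 w6=0 w2=1 w4=0 w5=0 w7=1
t9.Δ1 clk=0 w0=0 w1=1 w6=0 w2=1 w4=0 w5=0 w7=1
t10.Δ0 clk=0 w0=0 w1=1 w6=0 w2=1 w4=0 w5=0 w7=1
t10.Δ1 clk=1 w0=0 w1=1 w6=0 w2=1 w4=0 w5=0 w7=1
t10.Δ2 clk=1 w0=0 w1=1 w6=0 w2=0 w4=1 w5=0 w7=1
t10.Δ3 clk=1 w0=0 w1=1 w6=1 w2=0 w4=1 w5=0 w7=1

3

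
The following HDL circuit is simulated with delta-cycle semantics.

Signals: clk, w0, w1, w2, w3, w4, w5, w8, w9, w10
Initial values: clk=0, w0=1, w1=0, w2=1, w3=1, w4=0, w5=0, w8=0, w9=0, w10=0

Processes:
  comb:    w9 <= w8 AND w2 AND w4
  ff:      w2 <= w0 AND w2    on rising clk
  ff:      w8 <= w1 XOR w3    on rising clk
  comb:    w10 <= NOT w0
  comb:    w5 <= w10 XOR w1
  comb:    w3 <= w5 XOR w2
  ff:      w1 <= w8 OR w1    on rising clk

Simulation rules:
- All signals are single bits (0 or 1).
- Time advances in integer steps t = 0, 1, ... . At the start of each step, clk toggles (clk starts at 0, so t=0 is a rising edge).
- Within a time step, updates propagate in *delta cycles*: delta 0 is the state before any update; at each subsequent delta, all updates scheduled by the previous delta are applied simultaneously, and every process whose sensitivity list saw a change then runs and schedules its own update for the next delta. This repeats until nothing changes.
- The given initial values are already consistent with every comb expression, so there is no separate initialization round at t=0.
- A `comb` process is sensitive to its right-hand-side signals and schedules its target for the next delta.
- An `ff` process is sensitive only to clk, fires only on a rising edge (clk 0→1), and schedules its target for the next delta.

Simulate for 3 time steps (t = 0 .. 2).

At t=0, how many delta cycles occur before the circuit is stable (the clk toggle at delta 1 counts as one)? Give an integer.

2

t0.Δ0 w1=0 w10=0 w0=1 w8=0 w9=0 w2=1 w5=0 w4=0 w3=1 clk=0
t0.Δ1 w1=0 w10=0 w0=1 w8=0 w9=0 w2=1 w5=0 w4=0 w3=1 clk=1
t0.Δ2 w1=0 w10=0 w0=1 w8=1 w9=0 w2=1 w5=0 w4=0 w3=1 clk=1
t1.Δ0 w1=0 w10=0 w0=1 w8=1 w9=0 w2=1 w5=0 w4=0 w3=1 clk=1
t1.Δ1 w1=0 w10=0 w0=1 w8=1 w9=0 w2=1 w5=0 w4=0 w3=1 clk=0
t2.Δ0 w1=0 w10=0 w0=1 w8=1 w9=0 w2=1 w5=0 w4=0 w3=1 clk=0
t2.Δ1 w1=0 w10=0 w0=1 w8=1 w9=0 w2=1 w5=0 w4=0 w3=1 clk=1
t2.Δ2 w1=1 w10=0 w0=1 w8=1 w9=0 w2=1 w5=0 w4=0 w3=1 clk=1
t2.Δ3 w1=1 w10=0 w0=1 w8=1 w9=0 w2=1 w5=1 w4=0 w3=1 clk=1
t2.Δ4 w1=1 w10=0 w0=1 w8=1 w9=0 w2=1 w5=1 w4=0 w3=0 clk=1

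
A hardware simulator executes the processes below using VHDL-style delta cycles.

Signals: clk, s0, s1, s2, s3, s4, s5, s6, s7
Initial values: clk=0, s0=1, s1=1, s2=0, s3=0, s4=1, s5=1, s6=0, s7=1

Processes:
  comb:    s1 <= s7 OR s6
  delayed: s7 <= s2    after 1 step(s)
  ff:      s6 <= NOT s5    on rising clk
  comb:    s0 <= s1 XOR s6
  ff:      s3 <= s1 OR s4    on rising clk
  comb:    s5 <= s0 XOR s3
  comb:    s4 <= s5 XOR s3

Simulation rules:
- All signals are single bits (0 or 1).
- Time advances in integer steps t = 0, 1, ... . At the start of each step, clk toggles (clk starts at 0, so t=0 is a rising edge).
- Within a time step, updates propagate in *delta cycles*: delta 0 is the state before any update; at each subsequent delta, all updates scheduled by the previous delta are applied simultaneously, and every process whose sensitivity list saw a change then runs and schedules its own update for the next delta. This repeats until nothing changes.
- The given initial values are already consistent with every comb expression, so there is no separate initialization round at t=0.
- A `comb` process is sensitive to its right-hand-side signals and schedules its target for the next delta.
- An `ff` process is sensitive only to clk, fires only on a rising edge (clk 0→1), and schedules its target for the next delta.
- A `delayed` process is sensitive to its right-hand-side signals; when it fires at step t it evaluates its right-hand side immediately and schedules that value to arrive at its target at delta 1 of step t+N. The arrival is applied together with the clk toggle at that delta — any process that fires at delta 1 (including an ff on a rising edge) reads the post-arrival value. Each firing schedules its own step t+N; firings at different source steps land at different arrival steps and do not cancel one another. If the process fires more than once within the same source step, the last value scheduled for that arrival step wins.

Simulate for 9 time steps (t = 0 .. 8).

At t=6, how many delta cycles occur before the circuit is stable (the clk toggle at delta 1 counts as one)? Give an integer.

[bits: s7,s6,s4,s2,s5,s0,clk,s1,s3]
t=0: Δ0=101011010 Δ1=101011110 Δ2=101011111 Δ3=100001111 Δ4=101001111 | 4Δ
t=1: Δ0=101001111 Δ1=101001011 | 1Δ
t=2: Δ0=101001011 Δ1=101001111 Δ2=111001111 Δ3=111000111 Δ4=111010111 Δ5=110010111 | 5Δ
t=3: Δ0=110010111 Δ1=110010011 | 1Δ
t=4: Δ0=110010011 Δ1=110010111 Δ2=100010111 Δ3=100011111 Δ4=100001111 Δ5=101001111 | 5Δ
t=5: Δ0=101001111 Δ1=101001011 | 1Δ
t=6: Δ0=101001011 Δ1=101001111 Δ2=111001111 Δ3=111000111 Δ4=111010111 Δ5=110010111 | 5Δ
t=7: Δ0=110010111 Δ1=110010011 | 1Δ
t=8: Δ0=110010011 Δ1=110010111 Δ2=100010111 Δ3=100011111 Δ4=100001111 Δ5=101001111 | 5Δ

5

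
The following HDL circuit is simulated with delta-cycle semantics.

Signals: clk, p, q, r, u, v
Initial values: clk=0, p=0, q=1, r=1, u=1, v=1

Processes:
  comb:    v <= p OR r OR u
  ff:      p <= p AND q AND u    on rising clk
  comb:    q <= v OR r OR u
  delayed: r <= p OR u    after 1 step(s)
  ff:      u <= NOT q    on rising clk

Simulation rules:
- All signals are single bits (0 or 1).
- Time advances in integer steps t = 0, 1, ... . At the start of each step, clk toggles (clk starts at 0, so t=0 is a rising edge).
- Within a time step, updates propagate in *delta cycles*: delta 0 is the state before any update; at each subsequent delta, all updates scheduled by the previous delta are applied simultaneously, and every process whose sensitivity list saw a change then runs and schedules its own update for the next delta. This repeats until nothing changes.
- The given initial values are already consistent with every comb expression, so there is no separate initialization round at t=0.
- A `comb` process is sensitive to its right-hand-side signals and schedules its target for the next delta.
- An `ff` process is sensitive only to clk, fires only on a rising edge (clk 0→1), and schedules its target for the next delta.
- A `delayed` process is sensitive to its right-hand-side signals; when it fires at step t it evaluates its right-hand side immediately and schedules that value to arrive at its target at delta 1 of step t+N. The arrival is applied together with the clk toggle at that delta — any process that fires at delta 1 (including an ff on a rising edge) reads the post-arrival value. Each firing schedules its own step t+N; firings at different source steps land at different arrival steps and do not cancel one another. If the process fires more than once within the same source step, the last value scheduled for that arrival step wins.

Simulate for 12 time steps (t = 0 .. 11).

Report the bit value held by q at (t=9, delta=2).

1

t=0 Δ0: clk=0 u=1 r=1 p=0 v=1 q=1
  Δ1: clk:0→1
  Δ2: u:1→0
  (2Δ to stable)
t=1 Δ0: clk=1 u=0 r=1 p=0 v=1 q=1
  Δ1: clk:1→0, r:1→0
  Δ2: v:1→0
  Δ3: q:1→0
  (3Δ to stable)
t=2 Δ0: clk=0 u=0 r=0 p=0 v=0 q=0
  Δ1: clk:0→1
  Δ2: u:0→1
  Δ3: v:0→1, q:0→1
  (3Δ to stable)
t=3 Δ0: clk=1 u=1 r=0 p=0 v=1 q=1
  Δ1: clk:1→0, r:0→1
  (1Δ to stable)
t=4 Δ0: clk=0 u=1 r=1 p=0 v=1 q=1
  Δ1: clk:0→1
  Δ2: u:1→0
  (2Δ to stable)
t=5 Δ0: clk=1 u=0 r=1 p=0 v=1 q=1
  Δ1: clk:1→0, r:1→0
  Δ2: v:1→0
  Δ3: q:1→0
  (3Δ to stable)
t=6 Δ0: clk=0 u=0 r=0 p=0 v=0 q=0
  Δ1: clk:0→1
  Δ2: u:0→1
  Δ3: v:0→1, q:0→1
  (3Δ to stable)
t=7 Δ0: clk=1 u=1 r=0 p=0 v=1 q=1
  Δ1: clk:1→0, r:0→1
  (1Δ to stable)
t=8 Δ0: clk=0 u=1 r=1 p=0 v=1 q=1
  Δ1: clk:0→1
  Δ2: u:1→0
  (2Δ to stable)
t=9 Δ0: clk=1 u=0 r=1 p=0 v=1 q=1
  Δ1: clk:1→0, r:1→0
  Δ2: v:1→0
  Δ3: q:1→0
  (3Δ to stable)
t=10 Δ0: clk=0 u=0 r=0 p=0 v=0 q=0
  Δ1: clk:0→1
  Δ2: u:0→1
  Δ3: v:0→1, q:0→1
  (3Δ to stable)
t=11 Δ0: clk=1 u=1 r=0 p=0 v=1 q=1
  Δ1: clk:1→0, r:0→1
  (1Δ to stable)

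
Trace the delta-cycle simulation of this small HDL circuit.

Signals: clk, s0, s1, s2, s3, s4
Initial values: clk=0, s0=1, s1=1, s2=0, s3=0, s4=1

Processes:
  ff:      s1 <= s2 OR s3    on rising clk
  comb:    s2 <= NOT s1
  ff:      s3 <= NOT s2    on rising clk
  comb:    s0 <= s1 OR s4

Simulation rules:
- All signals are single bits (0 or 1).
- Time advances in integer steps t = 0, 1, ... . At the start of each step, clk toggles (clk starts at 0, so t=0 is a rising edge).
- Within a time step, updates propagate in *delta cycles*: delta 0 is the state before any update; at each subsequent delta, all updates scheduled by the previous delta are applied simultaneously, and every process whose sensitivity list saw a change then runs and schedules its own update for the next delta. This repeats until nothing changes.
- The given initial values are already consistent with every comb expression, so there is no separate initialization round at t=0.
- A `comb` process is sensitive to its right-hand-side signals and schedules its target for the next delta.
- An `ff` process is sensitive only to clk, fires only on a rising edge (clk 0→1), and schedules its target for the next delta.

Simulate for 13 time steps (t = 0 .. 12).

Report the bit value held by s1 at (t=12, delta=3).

t=0 Δ0: s2=0 s4=1 clk=0 s0=1 s1=1 s3=0
  Δ1: clk:0→1
  Δ2: s1:1→0, s3:0→1
  Δ3: s2:0→1
  (3Δ to stable)
t=1 Δ0: s2=1 s4=1 clk=1 s0=1 s1=0 s3=1
  Δ1: clk:1→0
  (1Δ to stable)
t=2 Δ0: s2=1 s4=1 clk=0 s0=1 s1=0 s3=1
  Δ1: clk:0→1
  Δ2: s1:0→1, s3:1→0
  Δ3: s2:1→0
  (3Δ to stable)
t=3 Δ0: s2=0 s4=1 clk=1 s0=1 s1=1 s3=0
  Δ1: clk:1→0
  (1Δ to stable)
t=4 Δ0: s2=0 s4=1 clk=0 s0=1 s1=1 s3=0
  Δ1: clk:0→1
  Δ2: s1:1→0, s3:0→1
  Δ3: s2:0→1
  (3Δ to stable)
t=5 Δ0: s2=1 s4=1 clk=1 s0=1 s1=0 s3=1
  Δ1: clk:1→0
  (1Δ to stable)
t=6 Δ0: s2=1 s4=1 clk=0 s0=1 s1=0 s3=1
  Δ1: clk:0→1
  Δ2: s1:0→1, s3:1→0
  Δ3: s2:1→0
  (3Δ to stable)
t=7 Δ0: s2=0 s4=1 clk=1 s0=1 s1=1 s3=0
  Δ1: clk:1→0
  (1Δ to stable)
t=8 Δ0: s2=0 s4=1 clk=0 s0=1 s1=1 s3=0
  Δ1: clk:0→1
  Δ2: s1:1→0, s3:0→1
  Δ3: s2:0→1
  (3Δ to stable)
t=9 Δ0: s2=1 s4=1 clk=1 s0=1 s1=0 s3=1
  Δ1: clk:1→0
  (1Δ to stable)
t=10 Δ0: s2=1 s4=1 clk=0 s0=1 s1=0 s3=1
  Δ1: clk:0→1
  Δ2: s1:0→1, s3:1→0
  Δ3: s2:1→0
  (3Δ to stable)
t=11 Δ0: s2=0 s4=1 clk=1 s0=1 s1=1 s3=0
  Δ1: clk:1→0
  (1Δ to stable)
t=12 Δ0: s2=0 s4=1 clk=0 s0=1 s1=1 s3=0
  Δ1: clk:0→1
  Δ2: s1:1→0, s3:0→1
  Δ3: s2:0→1
  (3Δ to stable)

0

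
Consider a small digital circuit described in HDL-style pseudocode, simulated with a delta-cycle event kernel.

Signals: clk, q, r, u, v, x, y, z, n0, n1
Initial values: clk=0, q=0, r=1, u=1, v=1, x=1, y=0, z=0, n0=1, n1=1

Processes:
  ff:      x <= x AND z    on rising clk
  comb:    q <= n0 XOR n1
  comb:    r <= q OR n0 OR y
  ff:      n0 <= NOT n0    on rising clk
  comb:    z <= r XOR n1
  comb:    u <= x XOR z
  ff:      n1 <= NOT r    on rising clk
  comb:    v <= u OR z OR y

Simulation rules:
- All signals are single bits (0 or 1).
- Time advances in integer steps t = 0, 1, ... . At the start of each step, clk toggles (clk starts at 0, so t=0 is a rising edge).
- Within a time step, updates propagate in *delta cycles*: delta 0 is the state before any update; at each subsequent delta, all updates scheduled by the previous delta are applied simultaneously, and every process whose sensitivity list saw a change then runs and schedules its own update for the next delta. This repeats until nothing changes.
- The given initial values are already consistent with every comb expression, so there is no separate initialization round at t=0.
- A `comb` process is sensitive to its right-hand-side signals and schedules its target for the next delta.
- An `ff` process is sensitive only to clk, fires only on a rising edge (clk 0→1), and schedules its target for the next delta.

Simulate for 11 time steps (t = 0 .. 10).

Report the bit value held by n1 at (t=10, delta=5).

t0.Δ0 v=1 n0=1 q=0 x=1 clk=0 z=0 n1=1 y=0 u=1 r=1
t0.Δ1 v=1 n0=1 q=0 x=1 clk=1 z=0 n1=1 y=0 u=1 r=1
t0.Δ2 v=1 n0=0 q=0 x=0 clk=1 z=0 n1=0 y=0 u=1 r=1
t0.Δ3 v=1 n0=0 q=0 x=0 clk=1 z=1 n1=0 y=0 u=0 r=0
t0.Δ4 v=1 n0=0 q=0 x=0 clk=1 z=0 n1=0 y=0 u=1 r=0
t0.Δ5 v=1 n0=0 q=0 x=0 clk=1 z=0 n1=0 y=0 u=0 r=0
t0.Δ6 v=0 n0=0 q=0 x=0 clk=1 z=0 n1=0 y=0 u=0 r=0
t1.Δ0 v=0 n0=0 q=0 x=0 clk=1 z=0 n1=0 y=0 u=0 r=0
t1.Δ1 v=0 n0=0 q=0 x=0 clk=0 z=0 n1=0 y=0 u=0 r=0
t2.Δ0 v=0 n0=0 q=0 x=0 clk=0 z=0 n1=0 y=0 u=0 r=0
t2.Δ1 v=0 n0=0 q=0 x=0 clk=1 z=0 n1=0 y=0 u=0 r=0
t2.Δ2 v=0 n0=1 q=0 x=0 clk=1 z=0 n1=1 y=0 u=0 r=0
t2.Δ3 v=0 n0=1 q=0 x=0 clk=1 z=1 n1=1 y=0 u=0 r=1
t2.Δ4 v=1 n0=1 q=0 x=0 clk=1 z=0 n1=1 y=0 u=1 r=1
t2.Δ5 v=1 n0=1 q=0 x=0 clk=1 z=0 n1=1 y=0 u=0 r=1
t2.Δ6 v=0 n0=1 q=0 x=0 clk=1 z=0 n1=1 y=0 u=0 r=1
t3.Δ0 v=0 n0=1 q=0 x=0 clk=1 z=0 n1=1 y=0 u=0 r=1
t3.Δ1 v=0 n0=1 q=0 x=0 clk=0 z=0 n1=1 y=0 u=0 r=1
t4.Δ0 v=0 n0=1 q=0 x=0 clk=0 z=0 n1=1 y=0 u=0 r=1
t4.Δ1 v=0 n0=1 q=0 x=0 clk=1 z=0 n1=1 y=0 u=0 r=1
t4.Δ2 v=0 n0=0 q=0 x=0 clk=1 z=0 n1=0 y=0 u=0 r=1
t4.Δ3 v=0 n0=0 q=0 x=0 clk=1 z=1 n1=0 y=0 u=0 r=0
t4.Δ4 v=1 n0=0 q=0 x=0 clk=1 z=0 n1=0 y=0 u=1 r=0
t4.Δ5 v=1 n0=0 q=0 x=0 clk=1 z=0 n1=0 y=0 u=0 r=0
t4.Δ6 v=0 n0=0 q=0 x=0 clk=1 z=0 n1=0 y=0 u=0 r=0
t5.Δ0 v=0 n0=0 q=0 x=0 clk=1 z=0 n1=0 y=0 u=0 r=0
t5.Δ1 v=0 n0=0 q=0 x=0 clk=0 z=0 n1=0 y=0 u=0 r=0
t6.Δ0 v=0 n0=0 q=0 x=0 clk=0 z=0 n1=0 y=0 u=0 r=0
t6.Δ1 v=0 n0=0 q=0 x=0 clk=1 z=0 n1=0 y=0 u=0 r=0
t6.Δ2 v=0 n0=1 q=0 x=0 clk=1 z=0 n1=1 y=0 u=0 r=0
t6.Δ3 v=0 n0=1 q=0 x=0 clk=1 z=1 n1=1 y=0 u=0 r=1
t6.Δ4 v=1 n0=1 q=0 x=0 clk=1 z=0 n1=1 y=0 u=1 r=1
t6.Δ5 v=1 n0=1 q=0 x=0 clk=1 z=0 n1=1 y=0 u=0 r=1
t6.Δ6 v=0 n0=1 q=0 x=0 clk=1 z=0 n1=1 y=0 u=0 r=1
t7.Δ0 v=0 n0=1 q=0 x=0 clk=1 z=0 n1=1 y=0 u=0 r=1
t7.Δ1 v=0 n0=1 q=0 x=0 clk=0 z=0 n1=1 y=0 u=0 r=1
t8.Δ0 v=0 n0=1 q=0 x=0 clk=0 z=0 n1=1 y=0 u=0 r=1
t8.Δ1 v=0 n0=1 q=0 x=0 clk=1 z=0 n1=1 y=0 u=0 r=1
t8.Δ2 v=0 n0=0 q=0 x=0 clk=1 z=0 n1=0 y=0 u=0 r=1
t8.Δ3 v=0 n0=0 q=0 x=0 clk=1 z=1 n1=0 y=0 u=0 r=0
t8.Δ4 v=1 n0=0 q=0 x=0 clk=1 z=0 n1=0 y=0 u=1 r=0
t8.Δ5 v=1 n0=0 q=0 x=0 clk=1 z=0 n1=0 y=0 u=0 r=0
t8.Δ6 v=0 n0=0 q=0 x=0 clk=1 z=0 n1=0 y=0 u=0 r=0
t9.Δ0 v=0 n0=0 q=0 x=0 clk=1 z=0 n1=0 y=0 u=0 r=0
t9.Δ1 v=0 n0=0 q=0 x=0 clk=0 z=0 n1=0 y=0 u=0 r=0
t10.Δ0 v=0 n0=0 q=0 x=0 clk=0 z=0 n1=0 y=0 u=0 r=0
t10.Δ1 v=0 n0=0 q=0 x=0 clk=1 z=0 n1=0 y=0 u=0 r=0
t10.Δ2 v=0 n0=1 q=0 x=0 clk=1 z=0 n1=1 y=0 u=0 r=0
t10.Δ3 v=0 n0=1 q=0 x=0 clk=1 z=1 n1=1 y=0 u=0 r=1
t10.Δ4 v=1 n0=1 q=0 x=0 clk=1 z=0 n1=1 y=0 u=1 r=1
t10.Δ5 v=1 n0=1 q=0 x=0 clk=1 z=0 n1=1 y=0 u=0 r=1
t10.Δ6 v=0 n0=1 q=0 x=0 clk=1 z=0 n1=1 y=0 u=0 r=1

1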